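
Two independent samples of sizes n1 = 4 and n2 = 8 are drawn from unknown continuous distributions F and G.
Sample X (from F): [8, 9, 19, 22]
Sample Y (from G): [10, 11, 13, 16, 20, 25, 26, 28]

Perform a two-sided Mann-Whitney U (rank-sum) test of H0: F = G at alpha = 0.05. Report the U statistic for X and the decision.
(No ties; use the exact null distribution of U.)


Step 1: Combine and sort all 12 observations; assign midranks.
sorted (value, group): (8,X), (9,X), (10,Y), (11,Y), (13,Y), (16,Y), (19,X), (20,Y), (22,X), (25,Y), (26,Y), (28,Y)
ranks: 8->1, 9->2, 10->3, 11->4, 13->5, 16->6, 19->7, 20->8, 22->9, 25->10, 26->11, 28->12
Step 2: Rank sum for X: R1 = 1 + 2 + 7 + 9 = 19.
Step 3: U_X = R1 - n1(n1+1)/2 = 19 - 4*5/2 = 19 - 10 = 9.
       U_Y = n1*n2 - U_X = 32 - 9 = 23.
Step 4: No ties, so the exact null distribution of U (based on enumerating the C(12,4) = 495 equally likely rank assignments) gives the two-sided p-value.
Step 5: p-value = 0.282828; compare to alpha = 0.05. fail to reject H0.

U_X = 9, p = 0.282828, fail to reject H0 at alpha = 0.05.


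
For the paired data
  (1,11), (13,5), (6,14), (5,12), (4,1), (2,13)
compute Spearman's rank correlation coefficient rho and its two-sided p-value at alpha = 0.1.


Step 1: Rank x and y separately (midranks; no ties here).
rank(x): 1->1, 13->6, 6->5, 5->4, 4->3, 2->2
rank(y): 11->3, 5->2, 14->6, 12->4, 1->1, 13->5
Step 2: d_i = R_x(i) - R_y(i); compute d_i^2.
  (1-3)^2=4, (6-2)^2=16, (5-6)^2=1, (4-4)^2=0, (3-1)^2=4, (2-5)^2=9
sum(d^2) = 34.
Step 3: rho = 1 - 6*34 / (6*(6^2 - 1)) = 1 - 204/210 = 0.028571.
Step 4: Under H0, t = rho * sqrt((n-2)/(1-rho^2)) = 0.0572 ~ t(4).
Step 5: Two-sided p-value from the t-distribution with 4 df = 0.957155.
Step 6: alpha = 0.1. fail to reject H0.

rho = 0.0286, p = 0.957155, fail to reject H0 at alpha = 0.1.


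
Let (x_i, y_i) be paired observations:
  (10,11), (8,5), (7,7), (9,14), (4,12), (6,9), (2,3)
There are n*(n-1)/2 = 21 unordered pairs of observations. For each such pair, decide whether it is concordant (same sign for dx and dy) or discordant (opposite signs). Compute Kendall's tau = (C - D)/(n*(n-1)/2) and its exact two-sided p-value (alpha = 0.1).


Step 1: Enumerate the 21 unordered pairs (i,j) with i<j and classify each by sign(x_j-x_i) * sign(y_j-y_i).
  (1,2):dx=-2,dy=-6->C; (1,3):dx=-3,dy=-4->C; (1,4):dx=-1,dy=+3->D; (1,5):dx=-6,dy=+1->D
  (1,6):dx=-4,dy=-2->C; (1,7):dx=-8,dy=-8->C; (2,3):dx=-1,dy=+2->D; (2,4):dx=+1,dy=+9->C
  (2,5):dx=-4,dy=+7->D; (2,6):dx=-2,dy=+4->D; (2,7):dx=-6,dy=-2->C; (3,4):dx=+2,dy=+7->C
  (3,5):dx=-3,dy=+5->D; (3,6):dx=-1,dy=+2->D; (3,7):dx=-5,dy=-4->C; (4,5):dx=-5,dy=-2->C
  (4,6):dx=-3,dy=-5->C; (4,7):dx=-7,dy=-11->C; (5,6):dx=+2,dy=-3->D; (5,7):dx=-2,dy=-9->C
  (6,7):dx=-4,dy=-6->C
Step 2: C = 13, D = 8, total pairs = 21.
Step 3: tau = (C - D)/(n(n-1)/2) = (13 - 8)/21 = 0.238095.
Step 4: Exact two-sided p-value (enumerate n! = 5040 permutations of y under H0): p = 0.561905.
Step 5: alpha = 0.1. fail to reject H0.

tau_b = 0.2381 (C=13, D=8), p = 0.561905, fail to reject H0.


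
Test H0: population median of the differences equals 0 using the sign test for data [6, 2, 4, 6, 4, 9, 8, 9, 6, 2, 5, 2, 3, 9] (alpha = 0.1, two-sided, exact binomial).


Step 1: Discard zero differences. Original n = 14; n_eff = number of nonzero differences = 14.
Nonzero differences (with sign): +6, +2, +4, +6, +4, +9, +8, +9, +6, +2, +5, +2, +3, +9
Step 2: Count signs: positive = 14, negative = 0.
Step 3: Under H0: P(positive) = 0.5, so the number of positives S ~ Bin(14, 0.5).
Step 4: Two-sided exact p-value = sum of Bin(14,0.5) probabilities at or below the observed probability = 0.000122.
Step 5: alpha = 0.1. reject H0.

n_eff = 14, pos = 14, neg = 0, p = 0.000122, reject H0.


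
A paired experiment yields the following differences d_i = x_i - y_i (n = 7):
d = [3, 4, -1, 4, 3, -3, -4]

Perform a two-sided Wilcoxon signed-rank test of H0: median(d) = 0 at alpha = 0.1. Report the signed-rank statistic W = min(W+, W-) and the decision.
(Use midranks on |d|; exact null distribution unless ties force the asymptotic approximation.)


Step 1: Drop any zero differences (none here) and take |d_i|.
|d| = [3, 4, 1, 4, 3, 3, 4]
Step 2: Midrank |d_i| (ties get averaged ranks).
ranks: |3|->3, |4|->6, |1|->1, |4|->6, |3|->3, |3|->3, |4|->6
Step 3: Attach original signs; sum ranks with positive sign and with negative sign.
W+ = 3 + 6 + 6 + 3 = 18
W- = 1 + 3 + 6 = 10
(Check: W+ + W- = 28 should equal n(n+1)/2 = 28.)
Step 4: Test statistic W = min(W+, W-) = 10.
Step 5: Ties in |d|, so use the tie-corrected normal approximation.
        E[W] = n(n+1)/4 = 7*8/4 = 14.
        Tie groups: |d|=3 (t=3), |d|=4 (t=3); sum(t^3 - t) = 48.
        Var[W] = n(n+1)(2n+1)/24 - sum(t^3-t)/48 = 840/24 - 48/48 = 34.
        z = (W - E[W]) / sqrt(Var[W]) = (10 - 14) / 5.8310 = -0.6860.
        Two-sided p = 2*Phi(z) = 0.492717.
Step 6: alpha = 0.1. fail to reject H0.

W+ = 18, W- = 10, W = min = 10, p = 0.492717, fail to reject H0.


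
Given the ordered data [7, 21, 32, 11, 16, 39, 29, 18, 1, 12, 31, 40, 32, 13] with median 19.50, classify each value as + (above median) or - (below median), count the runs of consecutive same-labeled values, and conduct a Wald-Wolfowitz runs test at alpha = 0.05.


Step 1: Compute median = 19.50; label A = above, B = below.
Labels in order: BAABBAABBBAAAB  (n_A = 7, n_B = 7)
Step 2: Count runs R = 7.
Step 3: Under H0 (random ordering), E[R] = 2*n_A*n_B/(n_A+n_B) + 1 = 2*7*7/14 + 1 = 8.0000.
        Var[R] = 2*n_A*n_B*(2*n_A*n_B - n_A - n_B) / ((n_A+n_B)^2 * (n_A+n_B-1)) = 8232/2548 = 3.2308.
        SD[R] = 1.7974.
Step 4: Continuity-corrected z = (R + 0.5 - E[R]) / SD[R] = (7 + 0.5 - 8.0000) / 1.7974 = -0.2782.
Step 5: Two-sided p-value via normal approximation = 2*(1 - Phi(|z|)) = 0.780879.
Step 6: alpha = 0.05. fail to reject H0.

R = 7, z = -0.2782, p = 0.780879, fail to reject H0.


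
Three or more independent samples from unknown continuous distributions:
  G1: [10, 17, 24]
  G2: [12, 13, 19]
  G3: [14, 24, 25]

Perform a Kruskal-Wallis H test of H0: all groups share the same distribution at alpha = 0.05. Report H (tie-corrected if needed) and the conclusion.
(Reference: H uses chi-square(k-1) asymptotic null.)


Step 1: Combine all N = 9 observations and assign midranks.
sorted (value, group, rank): (10,G1,1), (12,G2,2), (13,G2,3), (14,G3,4), (17,G1,5), (19,G2,6), (24,G1,7.5), (24,G3,7.5), (25,G3,9)
Step 2: Sum ranks within each group.
R_1 = 13.5 (n_1 = 3)
R_2 = 11 (n_2 = 3)
R_3 = 20.5 (n_3 = 3)
Step 3: H = 12/(N(N+1)) * sum(R_i^2/n_i) - 3(N+1)
     = 12/(9*10) * (13.5^2/3 + 11^2/3 + 20.5^2/3) - 3*10
     = 0.133333 * 241.167 - 30
     = 2.155556.
Step 4: Ties present; correction factor C = 1 - 6/(9^3 - 9) = 0.991667. Corrected H = 2.155556 / 0.991667 = 2.173669.
Step 5: Under H0, H ~ chi^2(2); p-value = 0.337282.
Step 6: alpha = 0.05. fail to reject H0.

H = 2.1737, df = 2, p = 0.337282, fail to reject H0.


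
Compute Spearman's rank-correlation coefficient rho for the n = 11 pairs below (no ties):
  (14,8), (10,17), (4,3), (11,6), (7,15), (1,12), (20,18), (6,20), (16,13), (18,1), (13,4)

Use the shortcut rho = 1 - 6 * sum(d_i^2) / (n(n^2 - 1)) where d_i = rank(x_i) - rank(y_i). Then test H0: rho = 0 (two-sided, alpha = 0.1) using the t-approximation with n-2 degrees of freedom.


Step 1: Rank x and y separately (midranks; no ties here).
rank(x): 14->8, 10->5, 4->2, 11->6, 7->4, 1->1, 20->11, 6->3, 16->9, 18->10, 13->7
rank(y): 8->5, 17->9, 3->2, 6->4, 15->8, 12->6, 18->10, 20->11, 13->7, 1->1, 4->3
Step 2: d_i = R_x(i) - R_y(i); compute d_i^2.
  (8-5)^2=9, (5-9)^2=16, (2-2)^2=0, (6-4)^2=4, (4-8)^2=16, (1-6)^2=25, (11-10)^2=1, (3-11)^2=64, (9-7)^2=4, (10-1)^2=81, (7-3)^2=16
sum(d^2) = 236.
Step 3: rho = 1 - 6*236 / (11*(11^2 - 1)) = 1 - 1416/1320 = -0.072727.
Step 4: Under H0, t = rho * sqrt((n-2)/(1-rho^2)) = -0.2188 ~ t(9).
Step 5: Two-sided p-value from the t-distribution with 9 df = 0.831716.
Step 6: alpha = 0.1. fail to reject H0.

rho = -0.0727, p = 0.831716, fail to reject H0 at alpha = 0.1.


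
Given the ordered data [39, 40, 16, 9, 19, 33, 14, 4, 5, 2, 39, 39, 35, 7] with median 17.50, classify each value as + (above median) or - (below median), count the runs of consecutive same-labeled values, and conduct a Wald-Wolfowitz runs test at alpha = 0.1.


Step 1: Compute median = 17.50; label A = above, B = below.
Labels in order: AABBAABBBBAAAB  (n_A = 7, n_B = 7)
Step 2: Count runs R = 6.
Step 3: Under H0 (random ordering), E[R] = 2*n_A*n_B/(n_A+n_B) + 1 = 2*7*7/14 + 1 = 8.0000.
        Var[R] = 2*n_A*n_B*(2*n_A*n_B - n_A - n_B) / ((n_A+n_B)^2 * (n_A+n_B-1)) = 8232/2548 = 3.2308.
        SD[R] = 1.7974.
Step 4: Continuity-corrected z = (R + 0.5 - E[R]) / SD[R] = (6 + 0.5 - 8.0000) / 1.7974 = -0.8345.
Step 5: Two-sided p-value via normal approximation = 2*(1 - Phi(|z|)) = 0.403986.
Step 6: alpha = 0.1. fail to reject H0.

R = 6, z = -0.8345, p = 0.403986, fail to reject H0.


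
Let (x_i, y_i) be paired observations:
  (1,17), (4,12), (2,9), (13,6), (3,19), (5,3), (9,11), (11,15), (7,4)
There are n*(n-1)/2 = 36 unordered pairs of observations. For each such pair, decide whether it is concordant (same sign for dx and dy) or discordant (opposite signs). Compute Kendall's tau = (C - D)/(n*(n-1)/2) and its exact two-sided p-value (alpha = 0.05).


Step 1: Enumerate the 36 unordered pairs (i,j) with i<j and classify each by sign(x_j-x_i) * sign(y_j-y_i).
  (1,2):dx=+3,dy=-5->D; (1,3):dx=+1,dy=-8->D; (1,4):dx=+12,dy=-11->D; (1,5):dx=+2,dy=+2->C
  (1,6):dx=+4,dy=-14->D; (1,7):dx=+8,dy=-6->D; (1,8):dx=+10,dy=-2->D; (1,9):dx=+6,dy=-13->D
  (2,3):dx=-2,dy=-3->C; (2,4):dx=+9,dy=-6->D; (2,5):dx=-1,dy=+7->D; (2,6):dx=+1,dy=-9->D
  (2,7):dx=+5,dy=-1->D; (2,8):dx=+7,dy=+3->C; (2,9):dx=+3,dy=-8->D; (3,4):dx=+11,dy=-3->D
  (3,5):dx=+1,dy=+10->C; (3,6):dx=+3,dy=-6->D; (3,7):dx=+7,dy=+2->C; (3,8):dx=+9,dy=+6->C
  (3,9):dx=+5,dy=-5->D; (4,5):dx=-10,dy=+13->D; (4,6):dx=-8,dy=-3->C; (4,7):dx=-4,dy=+5->D
  (4,8):dx=-2,dy=+9->D; (4,9):dx=-6,dy=-2->C; (5,6):dx=+2,dy=-16->D; (5,7):dx=+6,dy=-8->D
  (5,8):dx=+8,dy=-4->D; (5,9):dx=+4,dy=-15->D; (6,7):dx=+4,dy=+8->C; (6,8):dx=+6,dy=+12->C
  (6,9):dx=+2,dy=+1->C; (7,8):dx=+2,dy=+4->C; (7,9):dx=-2,dy=-7->C; (8,9):dx=-4,dy=-11->C
Step 2: C = 14, D = 22, total pairs = 36.
Step 3: tau = (C - D)/(n(n-1)/2) = (14 - 22)/36 = -0.222222.
Step 4: Exact two-sided p-value (enumerate n! = 362880 permutations of y under H0): p = 0.476709.
Step 5: alpha = 0.05. fail to reject H0.

tau_b = -0.2222 (C=14, D=22), p = 0.476709, fail to reject H0.


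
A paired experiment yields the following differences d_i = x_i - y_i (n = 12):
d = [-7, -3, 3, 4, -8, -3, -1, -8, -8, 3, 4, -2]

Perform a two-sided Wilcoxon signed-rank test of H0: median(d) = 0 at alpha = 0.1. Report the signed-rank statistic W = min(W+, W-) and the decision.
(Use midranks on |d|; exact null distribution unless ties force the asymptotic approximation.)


Step 1: Drop any zero differences (none here) and take |d_i|.
|d| = [7, 3, 3, 4, 8, 3, 1, 8, 8, 3, 4, 2]
Step 2: Midrank |d_i| (ties get averaged ranks).
ranks: |7|->9, |3|->4.5, |3|->4.5, |4|->7.5, |8|->11, |3|->4.5, |1|->1, |8|->11, |8|->11, |3|->4.5, |4|->7.5, |2|->2
Step 3: Attach original signs; sum ranks with positive sign and with negative sign.
W+ = 4.5 + 7.5 + 4.5 + 7.5 = 24
W- = 9 + 4.5 + 11 + 4.5 + 1 + 11 + 11 + 2 = 54
(Check: W+ + W- = 78 should equal n(n+1)/2 = 78.)
Step 4: Test statistic W = min(W+, W-) = 24.
Step 5: Ties in |d|, so use the tie-corrected normal approximation.
        E[W] = n(n+1)/4 = 12*13/4 = 39.
        Tie groups: |d|=3 (t=4), |d|=4 (t=2), |d|=8 (t=3); sum(t^3 - t) = 90.
        Var[W] = n(n+1)(2n+1)/24 - sum(t^3-t)/48 = 3900/24 - 90/48 = 160.625.
        z = (W - E[W]) / sqrt(Var[W]) = (24 - 39) / 12.6738 = -1.1835.
        Two-sided p = 2*Phi(z) = 0.236593.
Step 6: alpha = 0.1. fail to reject H0.

W+ = 24, W- = 54, W = min = 24, p = 0.236593, fail to reject H0.


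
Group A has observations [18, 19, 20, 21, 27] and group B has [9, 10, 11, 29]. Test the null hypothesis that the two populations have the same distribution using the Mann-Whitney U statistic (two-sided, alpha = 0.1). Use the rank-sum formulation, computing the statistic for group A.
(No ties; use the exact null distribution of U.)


Step 1: Combine and sort all 9 observations; assign midranks.
sorted (value, group): (9,Y), (10,Y), (11,Y), (18,X), (19,X), (20,X), (21,X), (27,X), (29,Y)
ranks: 9->1, 10->2, 11->3, 18->4, 19->5, 20->6, 21->7, 27->8, 29->9
Step 2: Rank sum for X: R1 = 4 + 5 + 6 + 7 + 8 = 30.
Step 3: U_X = R1 - n1(n1+1)/2 = 30 - 5*6/2 = 30 - 15 = 15.
       U_Y = n1*n2 - U_X = 20 - 15 = 5.
Step 4: No ties, so the exact null distribution of U (based on enumerating the C(9,5) = 126 equally likely rank assignments) gives the two-sided p-value.
Step 5: p-value = 0.285714; compare to alpha = 0.1. fail to reject H0.

U_X = 15, p = 0.285714, fail to reject H0 at alpha = 0.1.


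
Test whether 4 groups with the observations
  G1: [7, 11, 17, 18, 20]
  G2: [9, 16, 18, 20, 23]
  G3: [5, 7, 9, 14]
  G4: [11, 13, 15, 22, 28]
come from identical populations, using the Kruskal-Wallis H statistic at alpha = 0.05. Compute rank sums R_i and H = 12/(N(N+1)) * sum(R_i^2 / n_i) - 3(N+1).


Step 1: Combine all N = 19 observations and assign midranks.
sorted (value, group, rank): (5,G3,1), (7,G1,2.5), (7,G3,2.5), (9,G2,4.5), (9,G3,4.5), (11,G1,6.5), (11,G4,6.5), (13,G4,8), (14,G3,9), (15,G4,10), (16,G2,11), (17,G1,12), (18,G1,13.5), (18,G2,13.5), (20,G1,15.5), (20,G2,15.5), (22,G4,17), (23,G2,18), (28,G4,19)
Step 2: Sum ranks within each group.
R_1 = 50 (n_1 = 5)
R_2 = 62.5 (n_2 = 5)
R_3 = 17 (n_3 = 4)
R_4 = 60.5 (n_4 = 5)
Step 3: H = 12/(N(N+1)) * sum(R_i^2/n_i) - 3(N+1)
     = 12/(19*20) * (50^2/5 + 62.5^2/5 + 17^2/4 + 60.5^2/5) - 3*20
     = 0.031579 * 2085.55 - 60
     = 5.859474.
Step 4: Ties present; correction factor C = 1 - 30/(19^3 - 19) = 0.995614. Corrected H = 5.859474 / 0.995614 = 5.885286.
Step 5: Under H0, H ~ chi^2(3); p-value = 0.117327.
Step 6: alpha = 0.05. fail to reject H0.

H = 5.8853, df = 3, p = 0.117327, fail to reject H0.


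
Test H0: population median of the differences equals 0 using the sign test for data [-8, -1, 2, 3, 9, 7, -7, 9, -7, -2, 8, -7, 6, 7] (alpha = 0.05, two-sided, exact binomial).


Step 1: Discard zero differences. Original n = 14; n_eff = number of nonzero differences = 14.
Nonzero differences (with sign): -8, -1, +2, +3, +9, +7, -7, +9, -7, -2, +8, -7, +6, +7
Step 2: Count signs: positive = 8, negative = 6.
Step 3: Under H0: P(positive) = 0.5, so the number of positives S ~ Bin(14, 0.5).
Step 4: Two-sided exact p-value = sum of Bin(14,0.5) probabilities at or below the observed probability = 0.790527.
Step 5: alpha = 0.05. fail to reject H0.

n_eff = 14, pos = 8, neg = 6, p = 0.790527, fail to reject H0.


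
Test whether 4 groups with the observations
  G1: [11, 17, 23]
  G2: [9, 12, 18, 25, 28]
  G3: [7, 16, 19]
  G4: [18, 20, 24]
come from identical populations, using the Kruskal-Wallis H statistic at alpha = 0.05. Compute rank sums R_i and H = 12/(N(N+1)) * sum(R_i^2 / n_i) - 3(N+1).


Step 1: Combine all N = 14 observations and assign midranks.
sorted (value, group, rank): (7,G3,1), (9,G2,2), (11,G1,3), (12,G2,4), (16,G3,5), (17,G1,6), (18,G2,7.5), (18,G4,7.5), (19,G3,9), (20,G4,10), (23,G1,11), (24,G4,12), (25,G2,13), (28,G2,14)
Step 2: Sum ranks within each group.
R_1 = 20 (n_1 = 3)
R_2 = 40.5 (n_2 = 5)
R_3 = 15 (n_3 = 3)
R_4 = 29.5 (n_4 = 3)
Step 3: H = 12/(N(N+1)) * sum(R_i^2/n_i) - 3(N+1)
     = 12/(14*15) * (20^2/3 + 40.5^2/5 + 15^2/3 + 29.5^2/3) - 3*15
     = 0.057143 * 826.467 - 45
     = 2.226667.
Step 4: Ties present; correction factor C = 1 - 6/(14^3 - 14) = 0.997802. Corrected H = 2.226667 / 0.997802 = 2.231571.
Step 5: Under H0, H ~ chi^2(3); p-value = 0.525757.
Step 6: alpha = 0.05. fail to reject H0.

H = 2.2316, df = 3, p = 0.525757, fail to reject H0.


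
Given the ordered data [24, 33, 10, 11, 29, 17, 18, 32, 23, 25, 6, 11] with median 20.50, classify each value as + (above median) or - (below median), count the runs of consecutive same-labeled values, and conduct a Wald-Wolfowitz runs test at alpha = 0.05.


Step 1: Compute median = 20.50; label A = above, B = below.
Labels in order: AABBABBAAABB  (n_A = 6, n_B = 6)
Step 2: Count runs R = 6.
Step 3: Under H0 (random ordering), E[R] = 2*n_A*n_B/(n_A+n_B) + 1 = 2*6*6/12 + 1 = 7.0000.
        Var[R] = 2*n_A*n_B*(2*n_A*n_B - n_A - n_B) / ((n_A+n_B)^2 * (n_A+n_B-1)) = 4320/1584 = 2.7273.
        SD[R] = 1.6514.
Step 4: Continuity-corrected z = (R + 0.5 - E[R]) / SD[R] = (6 + 0.5 - 7.0000) / 1.6514 = -0.3028.
Step 5: Two-sided p-value via normal approximation = 2*(1 - Phi(|z|)) = 0.762069.
Step 6: alpha = 0.05. fail to reject H0.

R = 6, z = -0.3028, p = 0.762069, fail to reject H0.


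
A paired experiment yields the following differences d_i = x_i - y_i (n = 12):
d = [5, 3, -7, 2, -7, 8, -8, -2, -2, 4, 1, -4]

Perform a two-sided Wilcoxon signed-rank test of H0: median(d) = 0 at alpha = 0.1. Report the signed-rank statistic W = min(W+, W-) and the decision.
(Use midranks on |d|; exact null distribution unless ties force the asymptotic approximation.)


Step 1: Drop any zero differences (none here) and take |d_i|.
|d| = [5, 3, 7, 2, 7, 8, 8, 2, 2, 4, 1, 4]
Step 2: Midrank |d_i| (ties get averaged ranks).
ranks: |5|->8, |3|->5, |7|->9.5, |2|->3, |7|->9.5, |8|->11.5, |8|->11.5, |2|->3, |2|->3, |4|->6.5, |1|->1, |4|->6.5
Step 3: Attach original signs; sum ranks with positive sign and with negative sign.
W+ = 8 + 5 + 3 + 11.5 + 6.5 + 1 = 35
W- = 9.5 + 9.5 + 11.5 + 3 + 3 + 6.5 = 43
(Check: W+ + W- = 78 should equal n(n+1)/2 = 78.)
Step 4: Test statistic W = min(W+, W-) = 35.
Step 5: Ties in |d|, so use the tie-corrected normal approximation.
        E[W] = n(n+1)/4 = 12*13/4 = 39.
        Tie groups: |d|=2 (t=3), |d|=4 (t=2), |d|=7 (t=2), |d|=8 (t=2); sum(t^3 - t) = 42.
        Var[W] = n(n+1)(2n+1)/24 - sum(t^3-t)/48 = 3900/24 - 42/48 = 161.625.
        z = (W - E[W]) / sqrt(Var[W]) = (35 - 39) / 12.7132 = -0.3146.
        Two-sided p = 2*Phi(z) = 0.753040.
Step 6: alpha = 0.1. fail to reject H0.

W+ = 35, W- = 43, W = min = 35, p = 0.753040, fail to reject H0.


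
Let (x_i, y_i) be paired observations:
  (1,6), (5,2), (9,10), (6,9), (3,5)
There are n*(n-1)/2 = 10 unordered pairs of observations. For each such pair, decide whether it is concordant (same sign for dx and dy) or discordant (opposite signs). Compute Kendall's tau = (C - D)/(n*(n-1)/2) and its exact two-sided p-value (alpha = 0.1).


Step 1: Enumerate the 10 unordered pairs (i,j) with i<j and classify each by sign(x_j-x_i) * sign(y_j-y_i).
  (1,2):dx=+4,dy=-4->D; (1,3):dx=+8,dy=+4->C; (1,4):dx=+5,dy=+3->C; (1,5):dx=+2,dy=-1->D
  (2,3):dx=+4,dy=+8->C; (2,4):dx=+1,dy=+7->C; (2,5):dx=-2,dy=+3->D; (3,4):dx=-3,dy=-1->C
  (3,5):dx=-6,dy=-5->C; (4,5):dx=-3,dy=-4->C
Step 2: C = 7, D = 3, total pairs = 10.
Step 3: tau = (C - D)/(n(n-1)/2) = (7 - 3)/10 = 0.400000.
Step 4: Exact two-sided p-value (enumerate n! = 120 permutations of y under H0): p = 0.483333.
Step 5: alpha = 0.1. fail to reject H0.

tau_b = 0.4000 (C=7, D=3), p = 0.483333, fail to reject H0.


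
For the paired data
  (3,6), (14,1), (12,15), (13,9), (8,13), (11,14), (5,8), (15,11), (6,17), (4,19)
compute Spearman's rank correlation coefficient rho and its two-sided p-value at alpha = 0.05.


Step 1: Rank x and y separately (midranks; no ties here).
rank(x): 3->1, 14->9, 12->7, 13->8, 8->5, 11->6, 5->3, 15->10, 6->4, 4->2
rank(y): 6->2, 1->1, 15->8, 9->4, 13->6, 14->7, 8->3, 11->5, 17->9, 19->10
Step 2: d_i = R_x(i) - R_y(i); compute d_i^2.
  (1-2)^2=1, (9-1)^2=64, (7-8)^2=1, (8-4)^2=16, (5-6)^2=1, (6-7)^2=1, (3-3)^2=0, (10-5)^2=25, (4-9)^2=25, (2-10)^2=64
sum(d^2) = 198.
Step 3: rho = 1 - 6*198 / (10*(10^2 - 1)) = 1 - 1188/990 = -0.200000.
Step 4: Under H0, t = rho * sqrt((n-2)/(1-rho^2)) = -0.5774 ~ t(8).
Step 5: Two-sided p-value from the t-distribution with 8 df = 0.579584.
Step 6: alpha = 0.05. fail to reject H0.

rho = -0.2000, p = 0.579584, fail to reject H0 at alpha = 0.05.


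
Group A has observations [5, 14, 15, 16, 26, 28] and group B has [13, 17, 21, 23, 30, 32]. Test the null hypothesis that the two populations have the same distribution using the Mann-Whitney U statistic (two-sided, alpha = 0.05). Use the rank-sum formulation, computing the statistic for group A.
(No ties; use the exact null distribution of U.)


Step 1: Combine and sort all 12 observations; assign midranks.
sorted (value, group): (5,X), (13,Y), (14,X), (15,X), (16,X), (17,Y), (21,Y), (23,Y), (26,X), (28,X), (30,Y), (32,Y)
ranks: 5->1, 13->2, 14->3, 15->4, 16->5, 17->6, 21->7, 23->8, 26->9, 28->10, 30->11, 32->12
Step 2: Rank sum for X: R1 = 1 + 3 + 4 + 5 + 9 + 10 = 32.
Step 3: U_X = R1 - n1(n1+1)/2 = 32 - 6*7/2 = 32 - 21 = 11.
       U_Y = n1*n2 - U_X = 36 - 11 = 25.
Step 4: No ties, so the exact null distribution of U (based on enumerating the C(12,6) = 924 equally likely rank assignments) gives the two-sided p-value.
Step 5: p-value = 0.309524; compare to alpha = 0.05. fail to reject H0.

U_X = 11, p = 0.309524, fail to reject H0 at alpha = 0.05.


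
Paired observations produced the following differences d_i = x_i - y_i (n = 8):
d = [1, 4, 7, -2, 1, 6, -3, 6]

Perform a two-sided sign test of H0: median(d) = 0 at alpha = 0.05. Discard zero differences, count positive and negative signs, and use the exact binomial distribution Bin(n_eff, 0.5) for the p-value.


Step 1: Discard zero differences. Original n = 8; n_eff = number of nonzero differences = 8.
Nonzero differences (with sign): +1, +4, +7, -2, +1, +6, -3, +6
Step 2: Count signs: positive = 6, negative = 2.
Step 3: Under H0: P(positive) = 0.5, so the number of positives S ~ Bin(8, 0.5).
Step 4: Two-sided exact p-value = sum of Bin(8,0.5) probabilities at or below the observed probability = 0.289062.
Step 5: alpha = 0.05. fail to reject H0.

n_eff = 8, pos = 6, neg = 2, p = 0.289062, fail to reject H0.


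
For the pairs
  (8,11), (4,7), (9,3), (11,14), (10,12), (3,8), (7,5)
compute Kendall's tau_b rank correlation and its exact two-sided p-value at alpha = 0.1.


Step 1: Enumerate the 21 unordered pairs (i,j) with i<j and classify each by sign(x_j-x_i) * sign(y_j-y_i).
  (1,2):dx=-4,dy=-4->C; (1,3):dx=+1,dy=-8->D; (1,4):dx=+3,dy=+3->C; (1,5):dx=+2,dy=+1->C
  (1,6):dx=-5,dy=-3->C; (1,7):dx=-1,dy=-6->C; (2,3):dx=+5,dy=-4->D; (2,4):dx=+7,dy=+7->C
  (2,5):dx=+6,dy=+5->C; (2,6):dx=-1,dy=+1->D; (2,7):dx=+3,dy=-2->D; (3,4):dx=+2,dy=+11->C
  (3,5):dx=+1,dy=+9->C; (3,6):dx=-6,dy=+5->D; (3,7):dx=-2,dy=+2->D; (4,5):dx=-1,dy=-2->C
  (4,6):dx=-8,dy=-6->C; (4,7):dx=-4,dy=-9->C; (5,6):dx=-7,dy=-4->C; (5,7):dx=-3,dy=-7->C
  (6,7):dx=+4,dy=-3->D
Step 2: C = 14, D = 7, total pairs = 21.
Step 3: tau = (C - D)/(n(n-1)/2) = (14 - 7)/21 = 0.333333.
Step 4: Exact two-sided p-value (enumerate n! = 5040 permutations of y under H0): p = 0.381349.
Step 5: alpha = 0.1. fail to reject H0.

tau_b = 0.3333 (C=14, D=7), p = 0.381349, fail to reject H0.


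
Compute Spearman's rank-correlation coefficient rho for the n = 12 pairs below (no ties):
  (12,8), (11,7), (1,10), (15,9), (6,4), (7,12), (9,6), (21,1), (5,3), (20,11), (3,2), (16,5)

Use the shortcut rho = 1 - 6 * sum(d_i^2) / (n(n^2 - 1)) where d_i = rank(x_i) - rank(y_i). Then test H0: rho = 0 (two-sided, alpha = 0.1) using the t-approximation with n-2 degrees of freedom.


Step 1: Rank x and y separately (midranks; no ties here).
rank(x): 12->8, 11->7, 1->1, 15->9, 6->4, 7->5, 9->6, 21->12, 5->3, 20->11, 3->2, 16->10
rank(y): 8->8, 7->7, 10->10, 9->9, 4->4, 12->12, 6->6, 1->1, 3->3, 11->11, 2->2, 5->5
Step 2: d_i = R_x(i) - R_y(i); compute d_i^2.
  (8-8)^2=0, (7-7)^2=0, (1-10)^2=81, (9-9)^2=0, (4-4)^2=0, (5-12)^2=49, (6-6)^2=0, (12-1)^2=121, (3-3)^2=0, (11-11)^2=0, (2-2)^2=0, (10-5)^2=25
sum(d^2) = 276.
Step 3: rho = 1 - 6*276 / (12*(12^2 - 1)) = 1 - 1656/1716 = 0.034965.
Step 4: Under H0, t = rho * sqrt((n-2)/(1-rho^2)) = 0.1106 ~ t(10).
Step 5: Two-sided p-value from the t-distribution with 10 df = 0.914093.
Step 6: alpha = 0.1. fail to reject H0.

rho = 0.0350, p = 0.914093, fail to reject H0 at alpha = 0.1.


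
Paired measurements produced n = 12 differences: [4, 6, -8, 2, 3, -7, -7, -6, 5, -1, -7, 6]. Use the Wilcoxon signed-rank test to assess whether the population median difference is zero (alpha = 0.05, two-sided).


Step 1: Drop any zero differences (none here) and take |d_i|.
|d| = [4, 6, 8, 2, 3, 7, 7, 6, 5, 1, 7, 6]
Step 2: Midrank |d_i| (ties get averaged ranks).
ranks: |4|->4, |6|->7, |8|->12, |2|->2, |3|->3, |7|->10, |7|->10, |6|->7, |5|->5, |1|->1, |7|->10, |6|->7
Step 3: Attach original signs; sum ranks with positive sign and with negative sign.
W+ = 4 + 7 + 2 + 3 + 5 + 7 = 28
W- = 12 + 10 + 10 + 7 + 1 + 10 = 50
(Check: W+ + W- = 78 should equal n(n+1)/2 = 78.)
Step 4: Test statistic W = min(W+, W-) = 28.
Step 5: Ties in |d|, so use the tie-corrected normal approximation.
        E[W] = n(n+1)/4 = 12*13/4 = 39.
        Tie groups: |d|=6 (t=3), |d|=7 (t=3); sum(t^3 - t) = 48.
        Var[W] = n(n+1)(2n+1)/24 - sum(t^3-t)/48 = 3900/24 - 48/48 = 161.5.
        z = (W - E[W]) / sqrt(Var[W]) = (28 - 39) / 12.7083 = -0.8656.
        Two-sided p = 2*Phi(z) = 0.386721.
Step 6: alpha = 0.05. fail to reject H0.

W+ = 28, W- = 50, W = min = 28, p = 0.386721, fail to reject H0.


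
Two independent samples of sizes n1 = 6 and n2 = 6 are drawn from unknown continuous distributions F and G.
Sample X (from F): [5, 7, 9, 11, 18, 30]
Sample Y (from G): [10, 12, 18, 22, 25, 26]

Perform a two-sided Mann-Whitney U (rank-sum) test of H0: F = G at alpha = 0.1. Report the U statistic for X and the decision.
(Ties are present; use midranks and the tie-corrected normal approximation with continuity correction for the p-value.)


Step 1: Combine and sort all 12 observations; assign midranks.
sorted (value, group): (5,X), (7,X), (9,X), (10,Y), (11,X), (12,Y), (18,X), (18,Y), (22,Y), (25,Y), (26,Y), (30,X)
ranks: 5->1, 7->2, 9->3, 10->4, 11->5, 12->6, 18->7.5, 18->7.5, 22->9, 25->10, 26->11, 30->12
Step 2: Rank sum for X: R1 = 1 + 2 + 3 + 5 + 7.5 + 12 = 30.5.
Step 3: U_X = R1 - n1(n1+1)/2 = 30.5 - 6*7/2 = 30.5 - 21 = 9.5.
       U_Y = n1*n2 - U_X = 36 - 9.5 = 26.5.
Step 4: Ties are present, so use the tie-corrected normal approximation (with continuity correction) for the p-value.
Step 5: p-value = 0.199397; compare to alpha = 0.1. fail to reject H0.

U_X = 9.5, p = 0.199397, fail to reject H0 at alpha = 0.1.


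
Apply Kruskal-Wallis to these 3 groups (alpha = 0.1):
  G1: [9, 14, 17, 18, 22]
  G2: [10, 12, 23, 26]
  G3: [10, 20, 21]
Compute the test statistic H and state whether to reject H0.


Step 1: Combine all N = 12 observations and assign midranks.
sorted (value, group, rank): (9,G1,1), (10,G2,2.5), (10,G3,2.5), (12,G2,4), (14,G1,5), (17,G1,6), (18,G1,7), (20,G3,8), (21,G3,9), (22,G1,10), (23,G2,11), (26,G2,12)
Step 2: Sum ranks within each group.
R_1 = 29 (n_1 = 5)
R_2 = 29.5 (n_2 = 4)
R_3 = 19.5 (n_3 = 3)
Step 3: H = 12/(N(N+1)) * sum(R_i^2/n_i) - 3(N+1)
     = 12/(12*13) * (29^2/5 + 29.5^2/4 + 19.5^2/3) - 3*13
     = 0.076923 * 512.513 - 39
     = 0.424038.
Step 4: Ties present; correction factor C = 1 - 6/(12^3 - 12) = 0.996503. Corrected H = 0.424038 / 0.996503 = 0.425526.
Step 5: Under H0, H ~ chi^2(2); p-value = 0.808348.
Step 6: alpha = 0.1. fail to reject H0.

H = 0.4255, df = 2, p = 0.808348, fail to reject H0.


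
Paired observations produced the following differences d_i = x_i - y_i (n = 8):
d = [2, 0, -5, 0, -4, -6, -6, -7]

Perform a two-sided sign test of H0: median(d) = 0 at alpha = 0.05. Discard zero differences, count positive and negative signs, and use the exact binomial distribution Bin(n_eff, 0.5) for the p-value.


Step 1: Discard zero differences. Original n = 8; n_eff = number of nonzero differences = 6.
Nonzero differences (with sign): +2, -5, -4, -6, -6, -7
Step 2: Count signs: positive = 1, negative = 5.
Step 3: Under H0: P(positive) = 0.5, so the number of positives S ~ Bin(6, 0.5).
Step 4: Two-sided exact p-value = sum of Bin(6,0.5) probabilities at or below the observed probability = 0.218750.
Step 5: alpha = 0.05. fail to reject H0.

n_eff = 6, pos = 1, neg = 5, p = 0.218750, fail to reject H0.


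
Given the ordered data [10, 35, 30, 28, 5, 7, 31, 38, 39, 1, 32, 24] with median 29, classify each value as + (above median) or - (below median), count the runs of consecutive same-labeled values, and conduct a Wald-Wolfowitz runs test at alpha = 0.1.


Step 1: Compute median = 29; label A = above, B = below.
Labels in order: BAABBBAAABAB  (n_A = 6, n_B = 6)
Step 2: Count runs R = 7.
Step 3: Under H0 (random ordering), E[R] = 2*n_A*n_B/(n_A+n_B) + 1 = 2*6*6/12 + 1 = 7.0000.
        Var[R] = 2*n_A*n_B*(2*n_A*n_B - n_A - n_B) / ((n_A+n_B)^2 * (n_A+n_B-1)) = 4320/1584 = 2.7273.
        SD[R] = 1.6514.
Step 4: R = E[R], so z = 0 with no continuity correction.
Step 5: Two-sided p-value via normal approximation = 2*(1 - Phi(|z|)) = 1.000000.
Step 6: alpha = 0.1. fail to reject H0.

R = 7, z = 0.0000, p = 1.000000, fail to reject H0.


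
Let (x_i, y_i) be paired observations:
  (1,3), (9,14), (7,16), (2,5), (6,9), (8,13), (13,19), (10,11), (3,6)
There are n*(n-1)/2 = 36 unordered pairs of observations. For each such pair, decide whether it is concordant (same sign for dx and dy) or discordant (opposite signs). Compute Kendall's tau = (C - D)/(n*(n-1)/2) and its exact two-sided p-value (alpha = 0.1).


Step 1: Enumerate the 36 unordered pairs (i,j) with i<j and classify each by sign(x_j-x_i) * sign(y_j-y_i).
  (1,2):dx=+8,dy=+11->C; (1,3):dx=+6,dy=+13->C; (1,4):dx=+1,dy=+2->C; (1,5):dx=+5,dy=+6->C
  (1,6):dx=+7,dy=+10->C; (1,7):dx=+12,dy=+16->C; (1,8):dx=+9,dy=+8->C; (1,9):dx=+2,dy=+3->C
  (2,3):dx=-2,dy=+2->D; (2,4):dx=-7,dy=-9->C; (2,5):dx=-3,dy=-5->C; (2,6):dx=-1,dy=-1->C
  (2,7):dx=+4,dy=+5->C; (2,8):dx=+1,dy=-3->D; (2,9):dx=-6,dy=-8->C; (3,4):dx=-5,dy=-11->C
  (3,5):dx=-1,dy=-7->C; (3,6):dx=+1,dy=-3->D; (3,7):dx=+6,dy=+3->C; (3,8):dx=+3,dy=-5->D
  (3,9):dx=-4,dy=-10->C; (4,5):dx=+4,dy=+4->C; (4,6):dx=+6,dy=+8->C; (4,7):dx=+11,dy=+14->C
  (4,8):dx=+8,dy=+6->C; (4,9):dx=+1,dy=+1->C; (5,6):dx=+2,dy=+4->C; (5,7):dx=+7,dy=+10->C
  (5,8):dx=+4,dy=+2->C; (5,9):dx=-3,dy=-3->C; (6,7):dx=+5,dy=+6->C; (6,8):dx=+2,dy=-2->D
  (6,9):dx=-5,dy=-7->C; (7,8):dx=-3,dy=-8->C; (7,9):dx=-10,dy=-13->C; (8,9):dx=-7,dy=-5->C
Step 2: C = 31, D = 5, total pairs = 36.
Step 3: tau = (C - D)/(n(n-1)/2) = (31 - 5)/36 = 0.722222.
Step 4: Exact two-sided p-value (enumerate n! = 362880 permutations of y under H0): p = 0.005886.
Step 5: alpha = 0.1. reject H0.

tau_b = 0.7222 (C=31, D=5), p = 0.005886, reject H0.


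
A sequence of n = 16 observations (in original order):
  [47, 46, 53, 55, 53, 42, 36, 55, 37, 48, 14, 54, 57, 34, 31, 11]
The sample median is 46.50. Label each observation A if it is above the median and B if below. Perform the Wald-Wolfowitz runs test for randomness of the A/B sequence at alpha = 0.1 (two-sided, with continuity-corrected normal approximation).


Step 1: Compute median = 46.50; label A = above, B = below.
Labels in order: ABAAABBABABAABBB  (n_A = 8, n_B = 8)
Step 2: Count runs R = 10.
Step 3: Under H0 (random ordering), E[R] = 2*n_A*n_B/(n_A+n_B) + 1 = 2*8*8/16 + 1 = 9.0000.
        Var[R] = 2*n_A*n_B*(2*n_A*n_B - n_A - n_B) / ((n_A+n_B)^2 * (n_A+n_B-1)) = 14336/3840 = 3.7333.
        SD[R] = 1.9322.
Step 4: Continuity-corrected z = (R - 0.5 - E[R]) / SD[R] = (10 - 0.5 - 9.0000) / 1.9322 = 0.2588.
Step 5: Two-sided p-value via normal approximation = 2*(1 - Phi(|z|)) = 0.795809.
Step 6: alpha = 0.1. fail to reject H0.

R = 10, z = 0.2588, p = 0.795809, fail to reject H0.


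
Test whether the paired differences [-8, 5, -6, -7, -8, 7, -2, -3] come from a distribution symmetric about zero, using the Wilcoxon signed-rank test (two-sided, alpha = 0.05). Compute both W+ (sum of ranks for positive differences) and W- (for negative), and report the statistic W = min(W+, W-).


Step 1: Drop any zero differences (none here) and take |d_i|.
|d| = [8, 5, 6, 7, 8, 7, 2, 3]
Step 2: Midrank |d_i| (ties get averaged ranks).
ranks: |8|->7.5, |5|->3, |6|->4, |7|->5.5, |8|->7.5, |7|->5.5, |2|->1, |3|->2
Step 3: Attach original signs; sum ranks with positive sign and with negative sign.
W+ = 3 + 5.5 = 8.5
W- = 7.5 + 4 + 5.5 + 7.5 + 1 + 2 = 27.5
(Check: W+ + W- = 36 should equal n(n+1)/2 = 36.)
Step 4: Test statistic W = min(W+, W-) = 8.5.
Step 5: Ties in |d|, so use the tie-corrected normal approximation.
        E[W] = n(n+1)/4 = 8*9/4 = 18.
        Tie groups: |d|=7 (t=2), |d|=8 (t=2); sum(t^3 - t) = 12.
        Var[W] = n(n+1)(2n+1)/24 - sum(t^3-t)/48 = 1224/24 - 12/48 = 50.75.
        z = (W - E[W]) / sqrt(Var[W]) = (8.5 - 18) / 7.1239 = -1.3335.
        Two-sided p = 2*Phi(z) = 0.182355.
Step 6: alpha = 0.05. fail to reject H0.

W+ = 8.5, W- = 27.5, W = min = 8.5, p = 0.182355, fail to reject H0.


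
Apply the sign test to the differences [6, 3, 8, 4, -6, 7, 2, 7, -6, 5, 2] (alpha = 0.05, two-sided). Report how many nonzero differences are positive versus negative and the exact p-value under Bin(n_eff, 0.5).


Step 1: Discard zero differences. Original n = 11; n_eff = number of nonzero differences = 11.
Nonzero differences (with sign): +6, +3, +8, +4, -6, +7, +2, +7, -6, +5, +2
Step 2: Count signs: positive = 9, negative = 2.
Step 3: Under H0: P(positive) = 0.5, so the number of positives S ~ Bin(11, 0.5).
Step 4: Two-sided exact p-value = sum of Bin(11,0.5) probabilities at or below the observed probability = 0.065430.
Step 5: alpha = 0.05. fail to reject H0.

n_eff = 11, pos = 9, neg = 2, p = 0.065430, fail to reject H0.


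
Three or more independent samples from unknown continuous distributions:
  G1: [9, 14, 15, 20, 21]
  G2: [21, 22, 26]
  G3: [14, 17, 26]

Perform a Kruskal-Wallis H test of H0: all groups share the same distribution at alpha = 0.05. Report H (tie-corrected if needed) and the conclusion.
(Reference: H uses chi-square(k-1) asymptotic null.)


Step 1: Combine all N = 11 observations and assign midranks.
sorted (value, group, rank): (9,G1,1), (14,G1,2.5), (14,G3,2.5), (15,G1,4), (17,G3,5), (20,G1,6), (21,G1,7.5), (21,G2,7.5), (22,G2,9), (26,G2,10.5), (26,G3,10.5)
Step 2: Sum ranks within each group.
R_1 = 21 (n_1 = 5)
R_2 = 27 (n_2 = 3)
R_3 = 18 (n_3 = 3)
Step 3: H = 12/(N(N+1)) * sum(R_i^2/n_i) - 3(N+1)
     = 12/(11*12) * (21^2/5 + 27^2/3 + 18^2/3) - 3*12
     = 0.090909 * 439.2 - 36
     = 3.927273.
Step 4: Ties present; correction factor C = 1 - 18/(11^3 - 11) = 0.986364. Corrected H = 3.927273 / 0.986364 = 3.981567.
Step 5: Under H0, H ~ chi^2(2); p-value = 0.136588.
Step 6: alpha = 0.05. fail to reject H0.

H = 3.9816, df = 2, p = 0.136588, fail to reject H0.


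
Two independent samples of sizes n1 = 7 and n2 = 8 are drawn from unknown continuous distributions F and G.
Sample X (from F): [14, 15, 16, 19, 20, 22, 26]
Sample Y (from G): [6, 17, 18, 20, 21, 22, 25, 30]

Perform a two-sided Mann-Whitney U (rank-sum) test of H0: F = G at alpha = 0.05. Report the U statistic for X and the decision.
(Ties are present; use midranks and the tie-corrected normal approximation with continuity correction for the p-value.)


Step 1: Combine and sort all 15 observations; assign midranks.
sorted (value, group): (6,Y), (14,X), (15,X), (16,X), (17,Y), (18,Y), (19,X), (20,X), (20,Y), (21,Y), (22,X), (22,Y), (25,Y), (26,X), (30,Y)
ranks: 6->1, 14->2, 15->3, 16->4, 17->5, 18->6, 19->7, 20->8.5, 20->8.5, 21->10, 22->11.5, 22->11.5, 25->13, 26->14, 30->15
Step 2: Rank sum for X: R1 = 2 + 3 + 4 + 7 + 8.5 + 11.5 + 14 = 50.
Step 3: U_X = R1 - n1(n1+1)/2 = 50 - 7*8/2 = 50 - 28 = 22.
       U_Y = n1*n2 - U_X = 56 - 22 = 34.
Step 4: Ties are present, so use the tie-corrected normal approximation (with continuity correction) for the p-value.
Step 5: p-value = 0.523707; compare to alpha = 0.05. fail to reject H0.

U_X = 22, p = 0.523707, fail to reject H0 at alpha = 0.05.


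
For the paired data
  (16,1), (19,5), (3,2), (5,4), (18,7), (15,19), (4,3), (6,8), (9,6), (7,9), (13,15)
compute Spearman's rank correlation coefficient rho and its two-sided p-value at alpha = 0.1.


Step 1: Rank x and y separately (midranks; no ties here).
rank(x): 16->9, 19->11, 3->1, 5->3, 18->10, 15->8, 4->2, 6->4, 9->6, 7->5, 13->7
rank(y): 1->1, 5->5, 2->2, 4->4, 7->7, 19->11, 3->3, 8->8, 6->6, 9->9, 15->10
Step 2: d_i = R_x(i) - R_y(i); compute d_i^2.
  (9-1)^2=64, (11-5)^2=36, (1-2)^2=1, (3-4)^2=1, (10-7)^2=9, (8-11)^2=9, (2-3)^2=1, (4-8)^2=16, (6-6)^2=0, (5-9)^2=16, (7-10)^2=9
sum(d^2) = 162.
Step 3: rho = 1 - 6*162 / (11*(11^2 - 1)) = 1 - 972/1320 = 0.263636.
Step 4: Under H0, t = rho * sqrt((n-2)/(1-rho^2)) = 0.8199 ~ t(9).
Step 5: Two-sided p-value from the t-distribution with 9 df = 0.433441.
Step 6: alpha = 0.1. fail to reject H0.

rho = 0.2636, p = 0.433441, fail to reject H0 at alpha = 0.1.


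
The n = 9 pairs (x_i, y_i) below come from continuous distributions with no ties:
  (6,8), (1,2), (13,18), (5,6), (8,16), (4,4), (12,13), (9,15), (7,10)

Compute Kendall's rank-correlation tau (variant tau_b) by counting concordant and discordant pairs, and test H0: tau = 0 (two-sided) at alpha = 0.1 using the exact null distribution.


Step 1: Enumerate the 36 unordered pairs (i,j) with i<j and classify each by sign(x_j-x_i) * sign(y_j-y_i).
  (1,2):dx=-5,dy=-6->C; (1,3):dx=+7,dy=+10->C; (1,4):dx=-1,dy=-2->C; (1,5):dx=+2,dy=+8->C
  (1,6):dx=-2,dy=-4->C; (1,7):dx=+6,dy=+5->C; (1,8):dx=+3,dy=+7->C; (1,9):dx=+1,dy=+2->C
  (2,3):dx=+12,dy=+16->C; (2,4):dx=+4,dy=+4->C; (2,5):dx=+7,dy=+14->C; (2,6):dx=+3,dy=+2->C
  (2,7):dx=+11,dy=+11->C; (2,8):dx=+8,dy=+13->C; (2,9):dx=+6,dy=+8->C; (3,4):dx=-8,dy=-12->C
  (3,5):dx=-5,dy=-2->C; (3,6):dx=-9,dy=-14->C; (3,7):dx=-1,dy=-5->C; (3,8):dx=-4,dy=-3->C
  (3,9):dx=-6,dy=-8->C; (4,5):dx=+3,dy=+10->C; (4,6):dx=-1,dy=-2->C; (4,7):dx=+7,dy=+7->C
  (4,8):dx=+4,dy=+9->C; (4,9):dx=+2,dy=+4->C; (5,6):dx=-4,dy=-12->C; (5,7):dx=+4,dy=-3->D
  (5,8):dx=+1,dy=-1->D; (5,9):dx=-1,dy=-6->C; (6,7):dx=+8,dy=+9->C; (6,8):dx=+5,dy=+11->C
  (6,9):dx=+3,dy=+6->C; (7,8):dx=-3,dy=+2->D; (7,9):dx=-5,dy=-3->C; (8,9):dx=-2,dy=-5->C
Step 2: C = 33, D = 3, total pairs = 36.
Step 3: tau = (C - D)/(n(n-1)/2) = (33 - 3)/36 = 0.833333.
Step 4: Exact two-sided p-value (enumerate n! = 362880 permutations of y under H0): p = 0.000854.
Step 5: alpha = 0.1. reject H0.

tau_b = 0.8333 (C=33, D=3), p = 0.000854, reject H0.


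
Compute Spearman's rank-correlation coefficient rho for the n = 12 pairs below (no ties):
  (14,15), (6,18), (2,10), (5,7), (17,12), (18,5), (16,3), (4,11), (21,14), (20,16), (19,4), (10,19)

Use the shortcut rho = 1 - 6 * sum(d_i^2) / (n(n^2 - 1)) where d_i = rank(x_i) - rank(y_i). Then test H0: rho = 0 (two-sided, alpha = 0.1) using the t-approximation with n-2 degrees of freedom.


Step 1: Rank x and y separately (midranks; no ties here).
rank(x): 14->6, 6->4, 2->1, 5->3, 17->8, 18->9, 16->7, 4->2, 21->12, 20->11, 19->10, 10->5
rank(y): 15->9, 18->11, 10->5, 7->4, 12->7, 5->3, 3->1, 11->6, 14->8, 16->10, 4->2, 19->12
Step 2: d_i = R_x(i) - R_y(i); compute d_i^2.
  (6-9)^2=9, (4-11)^2=49, (1-5)^2=16, (3-4)^2=1, (8-7)^2=1, (9-3)^2=36, (7-1)^2=36, (2-6)^2=16, (12-8)^2=16, (11-10)^2=1, (10-2)^2=64, (5-12)^2=49
sum(d^2) = 294.
Step 3: rho = 1 - 6*294 / (12*(12^2 - 1)) = 1 - 1764/1716 = -0.027972.
Step 4: Under H0, t = rho * sqrt((n-2)/(1-rho^2)) = -0.0885 ~ t(10).
Step 5: Two-sided p-value from the t-distribution with 10 df = 0.931234.
Step 6: alpha = 0.1. fail to reject H0.

rho = -0.0280, p = 0.931234, fail to reject H0 at alpha = 0.1.


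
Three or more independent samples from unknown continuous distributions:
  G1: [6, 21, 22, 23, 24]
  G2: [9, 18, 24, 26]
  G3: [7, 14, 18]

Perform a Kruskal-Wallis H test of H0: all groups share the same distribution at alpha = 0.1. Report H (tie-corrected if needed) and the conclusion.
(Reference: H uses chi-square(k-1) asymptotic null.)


Step 1: Combine all N = 12 observations and assign midranks.
sorted (value, group, rank): (6,G1,1), (7,G3,2), (9,G2,3), (14,G3,4), (18,G2,5.5), (18,G3,5.5), (21,G1,7), (22,G1,8), (23,G1,9), (24,G1,10.5), (24,G2,10.5), (26,G2,12)
Step 2: Sum ranks within each group.
R_1 = 35.5 (n_1 = 5)
R_2 = 31 (n_2 = 4)
R_3 = 11.5 (n_3 = 3)
Step 3: H = 12/(N(N+1)) * sum(R_i^2/n_i) - 3(N+1)
     = 12/(12*13) * (35.5^2/5 + 31^2/4 + 11.5^2/3) - 3*13
     = 0.076923 * 536.383 - 39
     = 2.260256.
Step 4: Ties present; correction factor C = 1 - 12/(12^3 - 12) = 0.993007. Corrected H = 2.260256 / 0.993007 = 2.276174.
Step 5: Under H0, H ~ chi^2(2); p-value = 0.320431.
Step 6: alpha = 0.1. fail to reject H0.

H = 2.2762, df = 2, p = 0.320431, fail to reject H0.
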